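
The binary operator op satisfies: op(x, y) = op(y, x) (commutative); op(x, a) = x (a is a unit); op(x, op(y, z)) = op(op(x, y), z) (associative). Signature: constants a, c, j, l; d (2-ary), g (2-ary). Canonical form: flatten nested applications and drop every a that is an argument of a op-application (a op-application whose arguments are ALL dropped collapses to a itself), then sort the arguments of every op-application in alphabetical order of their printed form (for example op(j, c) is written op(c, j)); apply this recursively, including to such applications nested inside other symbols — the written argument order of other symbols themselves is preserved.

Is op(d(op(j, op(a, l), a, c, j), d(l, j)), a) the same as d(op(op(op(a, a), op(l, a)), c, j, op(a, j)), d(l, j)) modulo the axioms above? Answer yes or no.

Left:  op(d(op(j, op(a, l), a, c, j), d(l, j)), a)
  Canonicalize subterm:  d(op(j, op(a, l), a, c, j), d(l, j))  →  d(op(c, j, j, l), d(l, j))
  Units out:  drop a
  Sort arguments:  d(op(c, j, j, l), d(l, j))
Right:  d(op(op(op(a, a), op(l, a)), c, j, op(a, j)), d(l, j))
  Focus inside:  op(op(op(a, a), op(l, a)), c, j, op(a, j))
  Un-nest:  op(a, a, l, a, c, j, a, j)
  Unit:  drop a (×4)
  Sort arguments:  op(c, j, j, l)
  Put back:  d(op(c, j, j, l), d(l, j))

Answer: yes — both canonical forms are d(op(c, j, j, l), d(l, j))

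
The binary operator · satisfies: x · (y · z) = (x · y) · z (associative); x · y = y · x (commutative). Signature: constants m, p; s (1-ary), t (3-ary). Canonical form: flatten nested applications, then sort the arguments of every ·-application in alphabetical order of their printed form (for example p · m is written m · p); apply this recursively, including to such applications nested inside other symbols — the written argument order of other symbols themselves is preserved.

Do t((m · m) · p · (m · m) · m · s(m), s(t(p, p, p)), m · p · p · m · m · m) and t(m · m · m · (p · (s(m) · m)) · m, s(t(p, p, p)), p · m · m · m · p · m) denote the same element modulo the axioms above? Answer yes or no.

Answer: yes — both canonical forms are t(m · m · m · m · m · p · s(m), s(t(p, p, p)), m · m · m · m · p · p)

Derivation:
Left:  t((m · m) · p · (m · m) · m · s(m), s(t(p, p, p)), m · p · p · m · m · m)
  Work inside:  (m · m) · p · (m · m) · m · s(m)
  Flatten:  m · m · p · m · m · m · s(m)
  Sort arguments:  m · m · m · m · m · p · s(m)
  Put back:  t(m · m · m · m · m · p · s(m), s(t(p, p, p)), m · m · m · m · p · p)
Right:  t(m · m · m · (p · (s(m) · m)) · m, s(t(p, p, p)), p · m · m · m · p · m)
  Focus inside:  m · m · m · (p · (s(m) · m)) · m
  Flatten:  m · m · m · p · s(m) · m · m
  Sort:  m · m · m · m · m · p · s(m)
  Rebuild:  t(m · m · m · m · m · p · s(m), s(t(p, p, p)), m · m · m · m · p · p)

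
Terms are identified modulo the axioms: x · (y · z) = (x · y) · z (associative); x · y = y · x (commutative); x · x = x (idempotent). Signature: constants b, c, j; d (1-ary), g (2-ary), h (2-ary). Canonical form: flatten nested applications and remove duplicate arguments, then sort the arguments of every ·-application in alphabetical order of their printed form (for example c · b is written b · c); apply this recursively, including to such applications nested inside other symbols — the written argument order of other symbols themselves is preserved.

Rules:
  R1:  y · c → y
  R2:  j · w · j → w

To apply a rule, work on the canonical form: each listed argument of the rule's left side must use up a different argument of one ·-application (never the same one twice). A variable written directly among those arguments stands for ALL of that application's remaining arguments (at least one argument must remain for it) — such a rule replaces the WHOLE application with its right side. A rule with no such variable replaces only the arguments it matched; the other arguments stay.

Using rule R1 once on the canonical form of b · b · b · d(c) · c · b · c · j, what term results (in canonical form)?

Canonical form:  b · c · d(c) · j
Apply R1:  consuming c;  y := b · d(c) · j
The variable takes the whole remainder — replace the entire application.
Result:  b · d(c) · j

Answer: b · d(c) · j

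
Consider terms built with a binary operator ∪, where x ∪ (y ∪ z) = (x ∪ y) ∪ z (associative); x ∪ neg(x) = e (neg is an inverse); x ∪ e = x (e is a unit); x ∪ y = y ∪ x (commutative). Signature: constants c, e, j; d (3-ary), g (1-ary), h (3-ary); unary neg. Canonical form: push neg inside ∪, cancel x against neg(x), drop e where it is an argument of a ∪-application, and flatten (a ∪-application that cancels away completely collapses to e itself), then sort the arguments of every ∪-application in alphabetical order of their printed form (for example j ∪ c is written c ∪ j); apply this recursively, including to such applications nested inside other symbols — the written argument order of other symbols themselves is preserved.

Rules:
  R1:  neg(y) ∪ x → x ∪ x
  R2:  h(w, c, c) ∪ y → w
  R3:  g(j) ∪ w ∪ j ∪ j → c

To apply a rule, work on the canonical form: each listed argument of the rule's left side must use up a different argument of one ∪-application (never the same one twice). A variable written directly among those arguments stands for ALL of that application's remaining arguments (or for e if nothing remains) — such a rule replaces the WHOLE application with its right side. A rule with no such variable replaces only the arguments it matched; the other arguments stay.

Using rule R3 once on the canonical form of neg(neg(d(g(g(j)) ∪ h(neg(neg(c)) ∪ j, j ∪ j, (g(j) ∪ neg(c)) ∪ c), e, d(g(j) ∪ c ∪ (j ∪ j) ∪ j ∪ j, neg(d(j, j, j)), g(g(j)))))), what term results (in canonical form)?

Answer: d(g(g(j)) ∪ h(c ∪ j, j ∪ j, g(j)), e, d(c, neg(d(j, j, j)), g(g(j))))

Derivation:
Canonical form:  d(g(g(j)) ∪ h(c ∪ j, j ∪ j, g(j)), e, d(c ∪ g(j) ∪ j ∪ j ∪ j ∪ j, neg(d(j, j, j)), g(g(j))))
R3 matches:  uses g(j), j, j;  w := c ∪ j ∪ j
The variable takes the whole remainder — replace the entire application.
Giving:  d(g(g(j)) ∪ h(c ∪ j, j ∪ j, g(j)), e, d(c, neg(d(j, j, j)), g(g(j))))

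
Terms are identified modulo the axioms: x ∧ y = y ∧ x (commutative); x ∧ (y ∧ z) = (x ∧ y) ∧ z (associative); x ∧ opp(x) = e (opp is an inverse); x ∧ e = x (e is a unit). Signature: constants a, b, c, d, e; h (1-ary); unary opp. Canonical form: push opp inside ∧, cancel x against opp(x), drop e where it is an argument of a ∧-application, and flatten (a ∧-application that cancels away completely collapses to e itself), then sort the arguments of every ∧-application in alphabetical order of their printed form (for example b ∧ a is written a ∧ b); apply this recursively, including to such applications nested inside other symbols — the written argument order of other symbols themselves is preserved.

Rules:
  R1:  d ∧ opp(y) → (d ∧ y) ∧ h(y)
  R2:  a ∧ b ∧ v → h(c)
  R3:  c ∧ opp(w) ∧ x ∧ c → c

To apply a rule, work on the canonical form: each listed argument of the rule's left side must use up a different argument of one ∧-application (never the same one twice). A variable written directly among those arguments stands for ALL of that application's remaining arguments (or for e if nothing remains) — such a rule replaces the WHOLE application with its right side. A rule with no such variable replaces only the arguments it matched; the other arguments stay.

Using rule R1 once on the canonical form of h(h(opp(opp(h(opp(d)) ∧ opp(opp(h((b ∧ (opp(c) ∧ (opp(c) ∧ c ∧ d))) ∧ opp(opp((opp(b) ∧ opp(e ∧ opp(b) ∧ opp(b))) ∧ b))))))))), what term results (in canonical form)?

Canonical form:  h(h(h(b ∧ b ∧ b ∧ d ∧ opp(c)) ∧ h(opp(d))))
Apply R1:  consuming d, opp(c);  y := c
New term:  h(h(h(b ∧ b ∧ b ∧ c ∧ d ∧ h(c)) ∧ h(opp(d))))

Answer: h(h(h(b ∧ b ∧ b ∧ c ∧ d ∧ h(c)) ∧ h(opp(d))))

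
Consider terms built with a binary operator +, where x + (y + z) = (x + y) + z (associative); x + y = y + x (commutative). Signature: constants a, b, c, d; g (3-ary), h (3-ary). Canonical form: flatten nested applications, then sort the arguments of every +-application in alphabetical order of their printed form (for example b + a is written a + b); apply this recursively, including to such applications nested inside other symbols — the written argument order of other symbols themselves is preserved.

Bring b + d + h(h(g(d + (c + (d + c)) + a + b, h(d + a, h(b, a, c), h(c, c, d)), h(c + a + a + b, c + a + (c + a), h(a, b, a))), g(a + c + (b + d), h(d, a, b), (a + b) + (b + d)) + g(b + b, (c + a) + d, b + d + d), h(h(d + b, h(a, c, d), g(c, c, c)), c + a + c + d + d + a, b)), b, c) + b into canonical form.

Answer: b + b + d + h(h(g(a + b + c + c + d + d, h(a + d, h(b, a, c), h(c, c, d)), h(a + a + b + c, a + a + c + c, h(a, b, a))), g(a + b + c + d, h(d, a, b), a + b + b + d) + g(b + b, a + c + d, b + d + d), h(h(b + d, h(a, c, d), g(c, c, c)), a + a + c + c + d + d, b)), b, c)

Derivation:
Canonicalize subterm:  h(h(g(d + (c + (d + c)) + a + b, h(d + a, h(b, a, c), h(c, c, d)), h(c + a + a + b, c + a + (c + a), h(a, b, a))), g(a + c + (b + d), h(d, a, b), (a + b) + (b + d)) + g(b + b, (c + a) + d, b + d + d), h(h(d + b, h(a, c, d), g(c, c, c)), c + a + c + d + d + a, b)), b, c)  →  h(h(g(a + b + c + c + d + d, h(a + d, h(b, a, c), h(c, c, d)), h(a + a + b + c, a + a + c + c, h(a, b, a))), g(a + b + c + d, h(d, a, b), a + b + b + d) + g(b + b, a + c + d, b + d + d), h(h(b + d, h(a, c, d), g(c, c, c)), a + a + c + c + d + d, b)), b, c)
Order the arguments:  b + b + d + h(h(g(a + b + c + c + d + d, h(a + d, h(b, a, c), h(c, c, d)), h(a + a + b + c, a + a + c + c, h(a, b, a))), g(a + b + c + d, h(d, a, b), a + b + b + d) + g(b + b, a + c + d, b + d + d), h(h(b + d, h(a, c, d), g(c, c, c)), a + a + c + c + d + d, b)), b, c)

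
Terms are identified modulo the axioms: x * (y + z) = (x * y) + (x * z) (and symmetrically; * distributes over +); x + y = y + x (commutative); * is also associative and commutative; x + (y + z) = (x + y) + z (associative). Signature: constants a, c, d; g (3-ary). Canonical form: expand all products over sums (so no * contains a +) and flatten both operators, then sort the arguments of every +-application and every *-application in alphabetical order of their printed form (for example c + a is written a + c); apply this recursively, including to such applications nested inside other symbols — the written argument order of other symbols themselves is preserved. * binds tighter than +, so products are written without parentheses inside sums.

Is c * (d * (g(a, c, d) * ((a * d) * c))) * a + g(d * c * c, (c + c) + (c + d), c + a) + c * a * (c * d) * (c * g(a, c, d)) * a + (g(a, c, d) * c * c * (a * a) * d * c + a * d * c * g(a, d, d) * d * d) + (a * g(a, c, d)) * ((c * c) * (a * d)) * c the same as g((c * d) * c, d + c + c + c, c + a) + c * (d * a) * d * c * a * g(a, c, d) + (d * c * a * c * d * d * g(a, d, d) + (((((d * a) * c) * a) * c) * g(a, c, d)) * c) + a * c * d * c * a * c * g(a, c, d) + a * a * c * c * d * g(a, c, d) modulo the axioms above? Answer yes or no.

Left:  c * (d * (g(a, c, d) * ((a * d) * c))) * a + g(d * c * c, (c + c) + (c + d), c + a) + c * a * (c * d) * (c * g(a, c, d)) * a + (g(a, c, d) * c * c * (a * a) * d * c + a * d * c * g(a, d, d) * d * d) + (a * g(a, c, d)) * ((c * c) * (a * d)) * c
  Flatten:  a * a * c * c * d * d * g(a, c, d) + g(c * c * d, c + c + c + d, a + c) + a * a * c * c * c * d * g(a, c, d) + a * a * c * c * c * d * g(a, c, d) + a * c * d * d * d * g(a, d, d) + a * a * c * c * c * d * g(a, c, d)
  Sort arguments:  a * a * c * c * c * d * g(a, c, d) + a * a * c * c * c * d * g(a, c, d) + a * a * c * c * c * d * g(a, c, d) + a * a * c * c * d * d * g(a, c, d) + a * c * d * d * d * g(a, d, d) + g(c * c * d, c + c + c + d, a + c)
Right:  g((c * d) * c, d + c + c + c, c + a) + c * (d * a) * d * c * a * g(a, c, d) + (d * c * a * c * d * d * g(a, d, d) + (((((d * a) * c) * a) * c) * g(a, c, d)) * c) + a * c * d * c * a * c * g(a, c, d) + a * a * c * c * d * g(a, c, d)
  Merge nested applications:  g(c * c * d, c + c + c + d, a + c) + a * a * c * c * d * d * g(a, c, d) + a * c * c * d * d * d * g(a, d, d) + a * a * c * c * c * d * g(a, c, d) + a * a * c * c * c * d * g(a, c, d) + a * a * c * c * d * g(a, c, d)
  Sort:  a * a * c * c * c * d * g(a, c, d) + a * a * c * c * c * d * g(a, c, d) + a * a * c * c * d * d * g(a, c, d) + a * a * c * c * d * g(a, c, d) + a * c * c * d * d * d * g(a, d, d) + g(c * c * d, c + c + c + d, a + c)

Answer: no — a * a * c * c * c * d * g(a, c, d) + a * a * c * c * c * d * g(a, c, d) + a * a * c * c * c * d * g(a, c, d) + a * a * c * c * d * d * g(a, c, d) + a * c * d * d * d * g(a, d, d) + g(c * c * d, c + c + c + d, a + c) vs a * a * c * c * c * d * g(a, c, d) + a * a * c * c * c * d * g(a, c, d) + a * a * c * c * d * d * g(a, c, d) + a * a * c * c * d * g(a, c, d) + a * c * c * d * d * d * g(a, d, d) + g(c * c * d, c + c + c + d, a + c)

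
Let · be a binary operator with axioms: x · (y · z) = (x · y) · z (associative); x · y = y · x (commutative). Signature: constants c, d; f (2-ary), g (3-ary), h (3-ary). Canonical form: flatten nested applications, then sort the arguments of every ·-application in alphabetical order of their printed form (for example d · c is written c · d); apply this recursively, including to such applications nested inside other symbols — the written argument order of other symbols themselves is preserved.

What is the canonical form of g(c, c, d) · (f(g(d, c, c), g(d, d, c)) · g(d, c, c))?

Merge nested applications:  g(c, c, d) · f(g(d, c, c), g(d, d, c)) · g(d, c, c)
Order the arguments:  f(g(d, c, c), g(d, d, c)) · g(c, c, d) · g(d, c, c)

Answer: f(g(d, c, c), g(d, d, c)) · g(c, c, d) · g(d, c, c)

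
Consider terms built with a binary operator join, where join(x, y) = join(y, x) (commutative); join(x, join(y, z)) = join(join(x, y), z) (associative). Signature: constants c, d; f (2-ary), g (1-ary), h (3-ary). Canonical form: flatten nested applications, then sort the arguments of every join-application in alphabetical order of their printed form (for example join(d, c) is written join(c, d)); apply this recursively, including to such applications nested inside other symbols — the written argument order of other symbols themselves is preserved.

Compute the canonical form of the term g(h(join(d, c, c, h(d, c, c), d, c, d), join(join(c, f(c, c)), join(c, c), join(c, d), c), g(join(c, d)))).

Answer: g(h(join(c, c, c, d, d, d, h(d, c, c)), join(c, c, c, c, c, d, f(c, c)), g(join(c, d))))

Derivation:
Work inside:  join(join(c, f(c, c)), join(c, c), join(c, d), c)
Merge nested applications:  join(c, f(c, c), c, c, c, d, c)
Order the arguments:  join(c, c, c, c, c, d, f(c, c))
Put back:  g(h(join(c, c, c, d, d, d, h(d, c, c)), join(c, c, c, c, c, d, f(c, c)), g(join(c, d))))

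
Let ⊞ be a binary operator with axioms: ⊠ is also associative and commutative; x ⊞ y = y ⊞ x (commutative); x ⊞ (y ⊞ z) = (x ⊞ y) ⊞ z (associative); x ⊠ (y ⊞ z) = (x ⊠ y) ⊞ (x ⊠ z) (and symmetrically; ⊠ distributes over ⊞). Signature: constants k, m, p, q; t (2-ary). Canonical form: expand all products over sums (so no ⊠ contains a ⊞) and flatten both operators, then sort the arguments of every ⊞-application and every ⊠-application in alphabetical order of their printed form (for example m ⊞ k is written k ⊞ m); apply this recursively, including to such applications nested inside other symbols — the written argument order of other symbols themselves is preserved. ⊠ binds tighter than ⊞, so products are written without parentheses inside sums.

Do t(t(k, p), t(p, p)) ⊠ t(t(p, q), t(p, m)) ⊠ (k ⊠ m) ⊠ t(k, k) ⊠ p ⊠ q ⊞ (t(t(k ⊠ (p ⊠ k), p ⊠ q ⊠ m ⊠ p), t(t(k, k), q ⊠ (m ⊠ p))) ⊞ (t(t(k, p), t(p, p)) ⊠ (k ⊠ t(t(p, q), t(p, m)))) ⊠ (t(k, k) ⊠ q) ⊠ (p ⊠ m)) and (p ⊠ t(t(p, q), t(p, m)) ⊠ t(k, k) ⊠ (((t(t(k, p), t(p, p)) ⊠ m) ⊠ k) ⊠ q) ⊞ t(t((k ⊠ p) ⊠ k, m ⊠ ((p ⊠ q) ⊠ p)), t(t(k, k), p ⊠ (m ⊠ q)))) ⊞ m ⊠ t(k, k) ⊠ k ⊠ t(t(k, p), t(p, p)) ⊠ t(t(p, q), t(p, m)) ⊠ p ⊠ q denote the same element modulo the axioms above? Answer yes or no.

Left:  t(t(k, p), t(p, p)) ⊠ t(t(p, q), t(p, m)) ⊠ (k ⊠ m) ⊠ t(k, k) ⊠ p ⊠ q ⊞ (t(t(k ⊠ (p ⊠ k), p ⊠ q ⊠ m ⊠ p), t(t(k, k), q ⊠ (m ⊠ p))) ⊞ (t(t(k, p), t(p, p)) ⊠ (k ⊠ t(t(p, q), t(p, m)))) ⊠ (t(k, k) ⊠ q) ⊠ (p ⊠ m))
  Flatten:  k ⊠ m ⊠ p ⊠ q ⊠ t(k, k) ⊠ t(t(k, p), t(p, p)) ⊠ t(t(p, q), t(p, m)) ⊞ t(t(k ⊠ k ⊠ p, m ⊠ p ⊠ p ⊠ q), t(t(k, k), m ⊠ p ⊠ q)) ⊞ k ⊠ m ⊠ p ⊠ q ⊠ t(k, k) ⊠ t(t(k, p), t(p, p)) ⊠ t(t(p, q), t(p, m))
  Sort:  k ⊠ m ⊠ p ⊠ q ⊠ t(k, k) ⊠ t(t(k, p), t(p, p)) ⊠ t(t(p, q), t(p, m)) ⊞ k ⊠ m ⊠ p ⊠ q ⊠ t(k, k) ⊠ t(t(k, p), t(p, p)) ⊠ t(t(p, q), t(p, m)) ⊞ t(t(k ⊠ k ⊠ p, m ⊠ p ⊠ p ⊠ q), t(t(k, k), m ⊠ p ⊠ q))
Right:  (p ⊠ t(t(p, q), t(p, m)) ⊠ t(k, k) ⊠ (((t(t(k, p), t(p, p)) ⊠ m) ⊠ k) ⊠ q) ⊞ t(t((k ⊠ p) ⊠ k, m ⊠ ((p ⊠ q) ⊠ p)), t(t(k, k), p ⊠ (m ⊠ q)))) ⊞ m ⊠ t(k, k) ⊠ k ⊠ t(t(k, p), t(p, p)) ⊠ t(t(p, q), t(p, m)) ⊠ p ⊠ q
  Un-nest:  k ⊠ m ⊠ p ⊠ q ⊠ t(k, k) ⊠ t(t(k, p), t(p, p)) ⊠ t(t(p, q), t(p, m)) ⊞ t(t(k ⊠ k ⊠ p, m ⊠ p ⊠ p ⊠ q), t(t(k, k), m ⊠ p ⊠ q)) ⊞ k ⊠ m ⊠ p ⊠ q ⊠ t(k, k) ⊠ t(t(k, p), t(p, p)) ⊠ t(t(p, q), t(p, m))
  Order the arguments:  k ⊠ m ⊠ p ⊠ q ⊠ t(k, k) ⊠ t(t(k, p), t(p, p)) ⊠ t(t(p, q), t(p, m)) ⊞ k ⊠ m ⊠ p ⊠ q ⊠ t(k, k) ⊠ t(t(k, p), t(p, p)) ⊠ t(t(p, q), t(p, m)) ⊞ t(t(k ⊠ k ⊠ p, m ⊠ p ⊠ p ⊠ q), t(t(k, k), m ⊠ p ⊠ q))

Answer: yes — both canonical forms are k ⊠ m ⊠ p ⊠ q ⊠ t(k, k) ⊠ t(t(k, p), t(p, p)) ⊠ t(t(p, q), t(p, m)) ⊞ k ⊠ m ⊠ p ⊠ q ⊠ t(k, k) ⊠ t(t(k, p), t(p, p)) ⊠ t(t(p, q), t(p, m)) ⊞ t(t(k ⊠ k ⊠ p, m ⊠ p ⊠ p ⊠ q), t(t(k, k), m ⊠ p ⊠ q))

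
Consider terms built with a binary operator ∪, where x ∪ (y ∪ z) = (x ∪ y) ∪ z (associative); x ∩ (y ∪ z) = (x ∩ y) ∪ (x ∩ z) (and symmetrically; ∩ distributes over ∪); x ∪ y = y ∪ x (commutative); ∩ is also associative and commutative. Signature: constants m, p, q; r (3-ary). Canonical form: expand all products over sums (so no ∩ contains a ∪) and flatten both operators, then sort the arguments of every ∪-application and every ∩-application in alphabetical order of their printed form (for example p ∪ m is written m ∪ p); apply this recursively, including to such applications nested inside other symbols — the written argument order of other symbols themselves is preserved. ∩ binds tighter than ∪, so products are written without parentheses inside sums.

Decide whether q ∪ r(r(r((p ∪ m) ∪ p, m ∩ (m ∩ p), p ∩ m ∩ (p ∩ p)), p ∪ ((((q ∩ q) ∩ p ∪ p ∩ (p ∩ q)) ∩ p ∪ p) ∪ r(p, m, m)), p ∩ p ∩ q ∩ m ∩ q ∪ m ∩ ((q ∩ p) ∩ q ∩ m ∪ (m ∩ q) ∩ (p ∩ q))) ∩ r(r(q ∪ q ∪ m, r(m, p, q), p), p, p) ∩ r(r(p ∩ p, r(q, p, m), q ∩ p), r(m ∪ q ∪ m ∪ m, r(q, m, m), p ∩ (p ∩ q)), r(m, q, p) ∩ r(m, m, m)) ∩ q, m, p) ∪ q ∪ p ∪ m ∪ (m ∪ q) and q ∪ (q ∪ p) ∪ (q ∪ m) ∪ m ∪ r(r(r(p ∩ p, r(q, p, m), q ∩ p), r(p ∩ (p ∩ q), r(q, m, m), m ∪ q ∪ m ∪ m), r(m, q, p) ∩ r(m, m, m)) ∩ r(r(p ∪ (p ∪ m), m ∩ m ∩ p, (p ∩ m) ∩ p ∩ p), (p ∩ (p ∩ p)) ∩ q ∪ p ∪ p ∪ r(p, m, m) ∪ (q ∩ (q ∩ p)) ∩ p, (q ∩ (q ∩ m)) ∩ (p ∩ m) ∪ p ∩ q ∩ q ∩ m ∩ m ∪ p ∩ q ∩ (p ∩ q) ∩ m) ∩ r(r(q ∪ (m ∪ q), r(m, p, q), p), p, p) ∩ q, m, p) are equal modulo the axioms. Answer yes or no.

Left:  q ∪ r(r(r((p ∪ m) ∪ p, m ∩ (m ∩ p), p ∩ m ∩ (p ∩ p)), p ∪ ((((q ∩ q) ∩ p ∪ p ∩ (p ∩ q)) ∩ p ∪ p) ∪ r(p, m, m)), p ∩ p ∩ q ∩ m ∩ q ∪ m ∩ ((q ∩ p) ∩ q ∩ m ∪ (m ∩ q) ∩ (p ∩ q))) ∩ r(r(q ∪ q ∪ m, r(m, p, q), p), p, p) ∩ r(r(p ∩ p, r(q, p, m), q ∩ p), r(m ∪ q ∪ m ∪ m, r(q, m, m), p ∩ (p ∩ q)), r(m, q, p) ∩ r(m, m, m)) ∩ q, m, p) ∪ q ∪ p ∪ m ∪ (m ∪ q)
  Expand products over sums:  q ∪ r(q ∩ r(r(m ∪ p ∪ p, m ∩ m ∩ p, m ∩ p ∩ p ∩ p), p ∪ p ∪ p ∩ p ∩ p ∩ q ∪ p ∩ p ∩ q ∩ q ∪ r(p, m, m), m ∩ m ∩ p ∩ q ∩ q ∪ m ∩ m ∩ p ∩ q ∩ q ∪ m ∩ p ∩ p ∩ q ∩ q) ∩ r(r(m ∪ q ∪ q, r(m, p, q), p), p, p) ∩ r(r(p ∩ p, r(q, p, m), p ∩ q), r(m ∪ m ∪ m ∪ q, r(q, m, m), p ∩ p ∩ q), r(m, m, m) ∩ r(m, q, p)), m, p) ∪ q ∪ p ∪ m ∪ m ∪ q
  Sort:  m ∪ m ∪ p ∪ q ∪ q ∪ q ∪ r(q ∩ r(r(m ∪ p ∪ p, m ∩ m ∩ p, m ∩ p ∩ p ∩ p), p ∪ p ∪ p ∩ p ∩ p ∩ q ∪ p ∩ p ∩ q ∩ q ∪ r(p, m, m), m ∩ m ∩ p ∩ q ∩ q ∪ m ∩ m ∩ p ∩ q ∩ q ∪ m ∩ p ∩ p ∩ q ∩ q) ∩ r(r(m ∪ q ∪ q, r(m, p, q), p), p, p) ∩ r(r(p ∩ p, r(q, p, m), p ∩ q), r(m ∪ m ∪ m ∪ q, r(q, m, m), p ∩ p ∩ q), r(m, m, m) ∩ r(m, q, p)), m, p)
Right:  q ∪ (q ∪ p) ∪ (q ∪ m) ∪ m ∪ r(r(r(p ∩ p, r(q, p, m), q ∩ p), r(p ∩ (p ∩ q), r(q, m, m), m ∪ q ∪ m ∪ m), r(m, q, p) ∩ r(m, m, m)) ∩ r(r(p ∪ (p ∪ m), m ∩ m ∩ p, (p ∩ m) ∩ p ∩ p), (p ∩ (p ∩ p)) ∩ q ∪ p ∪ p ∪ r(p, m, m) ∪ (q ∩ (q ∩ p)) ∩ p, (q ∩ (q ∩ m)) ∩ (p ∩ m) ∪ p ∩ q ∩ q ∩ m ∩ m ∪ p ∩ q ∩ (p ∩ q) ∩ m) ∩ r(r(q ∪ (m ∪ q), r(m, p, q), p), p, p) ∩ q, m, p)
  Flatten:  q ∪ q ∪ p ∪ q ∪ m ∪ m ∪ r(q ∩ r(r(m ∪ p ∪ p, m ∩ m ∩ p, m ∩ p ∩ p ∩ p), p ∪ p ∪ p ∩ p ∩ p ∩ q ∪ p ∩ p ∩ q ∩ q ∪ r(p, m, m), m ∩ m ∩ p ∩ q ∩ q ∪ m ∩ m ∩ p ∩ q ∩ q ∪ m ∩ p ∩ p ∩ q ∩ q) ∩ r(r(m ∪ q ∪ q, r(m, p, q), p), p, p) ∩ r(r(p ∩ p, r(q, p, m), p ∩ q), r(p ∩ p ∩ q, r(q, m, m), m ∪ m ∪ m ∪ q), r(m, m, m) ∩ r(m, q, p)), m, p)
  Sort:  m ∪ m ∪ p ∪ q ∪ q ∪ q ∪ r(q ∩ r(r(m ∪ p ∪ p, m ∩ m ∩ p, m ∩ p ∩ p ∩ p), p ∪ p ∪ p ∩ p ∩ p ∩ q ∪ p ∩ p ∩ q ∩ q ∪ r(p, m, m), m ∩ m ∩ p ∩ q ∩ q ∪ m ∩ m ∩ p ∩ q ∩ q ∪ m ∩ p ∩ p ∩ q ∩ q) ∩ r(r(m ∪ q ∪ q, r(m, p, q), p), p, p) ∩ r(r(p ∩ p, r(q, p, m), p ∩ q), r(p ∩ p ∩ q, r(q, m, m), m ∪ m ∪ m ∪ q), r(m, m, m) ∩ r(m, q, p)), m, p)

Answer: no — m ∪ m ∪ p ∪ q ∪ q ∪ q ∪ r(q ∩ r(r(m ∪ p ∪ p, m ∩ m ∩ p, m ∩ p ∩ p ∩ p), p ∪ p ∪ p ∩ p ∩ p ∩ q ∪ p ∩ p ∩ q ∩ q ∪ r(p, m, m), m ∩ m ∩ p ∩ q ∩ q ∪ m ∩ m ∩ p ∩ q ∩ q ∪ m ∩ p ∩ p ∩ q ∩ q) ∩ r(r(m ∪ q ∪ q, r(m, p, q), p), p, p) ∩ r(r(p ∩ p, r(q, p, m), p ∩ q), r(m ∪ m ∪ m ∪ q, r(q, m, m), p ∩ p ∩ q), r(m, m, m) ∩ r(m, q, p)), m, p) vs m ∪ m ∪ p ∪ q ∪ q ∪ q ∪ r(q ∩ r(r(m ∪ p ∪ p, m ∩ m ∩ p, m ∩ p ∩ p ∩ p), p ∪ p ∪ p ∩ p ∩ p ∩ q ∪ p ∩ p ∩ q ∩ q ∪ r(p, m, m), m ∩ m ∩ p ∩ q ∩ q ∪ m ∩ m ∩ p ∩ q ∩ q ∪ m ∩ p ∩ p ∩ q ∩ q) ∩ r(r(m ∪ q ∪ q, r(m, p, q), p), p, p) ∩ r(r(p ∩ p, r(q, p, m), p ∩ q), r(p ∩ p ∩ q, r(q, m, m), m ∪ m ∪ m ∪ q), r(m, m, m) ∩ r(m, q, p)), m, p)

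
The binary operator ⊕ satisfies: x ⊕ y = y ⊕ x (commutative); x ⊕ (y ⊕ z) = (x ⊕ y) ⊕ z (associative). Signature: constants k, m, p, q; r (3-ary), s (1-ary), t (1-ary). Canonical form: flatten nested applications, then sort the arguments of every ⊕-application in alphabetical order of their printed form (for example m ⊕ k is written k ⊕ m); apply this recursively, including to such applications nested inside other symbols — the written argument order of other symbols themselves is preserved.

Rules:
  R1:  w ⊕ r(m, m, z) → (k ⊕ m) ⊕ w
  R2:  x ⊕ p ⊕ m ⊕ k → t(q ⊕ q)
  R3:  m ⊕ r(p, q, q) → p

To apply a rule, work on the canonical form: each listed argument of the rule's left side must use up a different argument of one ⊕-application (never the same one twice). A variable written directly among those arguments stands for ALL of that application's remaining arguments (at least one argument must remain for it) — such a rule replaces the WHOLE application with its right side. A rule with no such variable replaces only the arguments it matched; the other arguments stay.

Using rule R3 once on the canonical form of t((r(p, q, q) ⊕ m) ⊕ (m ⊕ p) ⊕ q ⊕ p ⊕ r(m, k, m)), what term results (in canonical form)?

Answer: t(m ⊕ p ⊕ p ⊕ p ⊕ q ⊕ r(m, k, m))

Derivation:
Canonical form:  t(m ⊕ m ⊕ p ⊕ p ⊕ q ⊕ r(m, k, m) ⊕ r(p, q, q))
R3 matches:  uses m, r(p, q, q)
Result:  t(m ⊕ p ⊕ p ⊕ p ⊕ q ⊕ r(m, k, m))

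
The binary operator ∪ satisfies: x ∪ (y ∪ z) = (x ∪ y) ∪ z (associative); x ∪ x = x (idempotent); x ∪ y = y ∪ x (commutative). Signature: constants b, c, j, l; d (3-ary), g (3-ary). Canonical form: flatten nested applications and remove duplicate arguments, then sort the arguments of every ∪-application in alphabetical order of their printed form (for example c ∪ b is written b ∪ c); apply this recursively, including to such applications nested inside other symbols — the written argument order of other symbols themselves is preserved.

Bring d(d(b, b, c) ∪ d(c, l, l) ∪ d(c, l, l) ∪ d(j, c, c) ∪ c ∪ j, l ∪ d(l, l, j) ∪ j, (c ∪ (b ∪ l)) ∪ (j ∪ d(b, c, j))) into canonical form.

Answer: d(c ∪ d(b, b, c) ∪ d(c, l, l) ∪ d(j, c, c) ∪ j, d(l, l, j) ∪ j ∪ l, b ∪ c ∪ d(b, c, j) ∪ j ∪ l)

Derivation:
Descend into:  d(b, b, c) ∪ d(c, l, l) ∪ d(c, l, l) ∪ d(j, c, c) ∪ c ∪ j
Drop duplicates:  drop duplicate d(c, l, l)
Sort:  c ∪ d(b, b, c) ∪ d(c, l, l) ∪ d(j, c, c) ∪ j
Rebuild:  d(c ∪ d(b, b, c) ∪ d(c, l, l) ∪ d(j, c, c) ∪ j, d(l, l, j) ∪ j ∪ l, b ∪ c ∪ d(b, c, j) ∪ j ∪ l)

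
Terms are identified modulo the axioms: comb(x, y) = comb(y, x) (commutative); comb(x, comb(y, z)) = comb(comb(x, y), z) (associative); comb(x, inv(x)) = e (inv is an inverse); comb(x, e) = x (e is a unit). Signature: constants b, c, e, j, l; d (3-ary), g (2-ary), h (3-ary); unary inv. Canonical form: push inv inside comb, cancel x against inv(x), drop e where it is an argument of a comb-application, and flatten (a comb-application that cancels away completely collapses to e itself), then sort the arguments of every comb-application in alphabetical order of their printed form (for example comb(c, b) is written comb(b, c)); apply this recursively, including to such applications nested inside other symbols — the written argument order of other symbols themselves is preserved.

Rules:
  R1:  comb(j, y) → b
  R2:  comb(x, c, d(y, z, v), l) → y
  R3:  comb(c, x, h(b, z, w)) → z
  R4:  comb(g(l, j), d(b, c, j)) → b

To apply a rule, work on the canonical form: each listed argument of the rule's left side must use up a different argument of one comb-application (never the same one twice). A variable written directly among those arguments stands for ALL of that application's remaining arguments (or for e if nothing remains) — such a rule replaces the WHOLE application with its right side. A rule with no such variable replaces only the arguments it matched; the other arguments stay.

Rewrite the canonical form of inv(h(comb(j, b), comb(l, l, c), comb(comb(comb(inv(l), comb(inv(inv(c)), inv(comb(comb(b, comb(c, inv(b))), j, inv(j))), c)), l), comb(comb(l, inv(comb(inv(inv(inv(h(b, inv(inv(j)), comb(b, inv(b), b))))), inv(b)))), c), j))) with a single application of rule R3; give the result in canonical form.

Canonical form:  inv(h(comb(b, j), comb(c, l, l), comb(b, c, c, h(b, j, b), j, l)))
Apply R3:  consuming c, h(b, j, b);  w := b, x := comb(b, c, j, l), z := j
The variable takes the whole remainder — replace the entire application.
Giving:  inv(h(comb(b, j), comb(c, l, l), j))

Answer: inv(h(comb(b, j), comb(c, l, l), j))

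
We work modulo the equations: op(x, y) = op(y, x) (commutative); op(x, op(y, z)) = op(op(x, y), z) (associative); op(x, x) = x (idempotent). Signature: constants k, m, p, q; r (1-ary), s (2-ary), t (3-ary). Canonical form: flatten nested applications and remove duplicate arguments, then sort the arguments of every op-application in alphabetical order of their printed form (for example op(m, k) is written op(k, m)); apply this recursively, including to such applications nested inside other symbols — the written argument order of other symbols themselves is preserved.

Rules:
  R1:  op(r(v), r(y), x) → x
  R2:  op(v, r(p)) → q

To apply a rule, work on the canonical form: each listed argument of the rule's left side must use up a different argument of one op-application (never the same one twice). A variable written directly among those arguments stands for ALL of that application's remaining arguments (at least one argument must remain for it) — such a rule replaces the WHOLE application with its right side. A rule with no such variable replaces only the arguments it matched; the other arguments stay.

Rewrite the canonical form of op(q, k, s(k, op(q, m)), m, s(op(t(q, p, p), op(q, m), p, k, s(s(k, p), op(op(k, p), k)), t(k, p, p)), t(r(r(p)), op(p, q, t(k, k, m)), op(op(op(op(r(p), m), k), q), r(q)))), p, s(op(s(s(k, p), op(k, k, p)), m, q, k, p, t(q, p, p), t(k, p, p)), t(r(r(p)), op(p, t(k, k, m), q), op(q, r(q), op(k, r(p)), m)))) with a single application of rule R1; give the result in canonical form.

Answer: op(k, m, p, q, s(k, op(m, q)), s(op(k, m, p, q, s(s(k, p), op(k, p)), t(k, p, p), t(q, p, p)), t(r(r(p)), op(p, q, t(k, k, m)), op(k, m, q))))

Derivation:
Canonical form:  op(k, m, p, q, s(k, op(m, q)), s(op(k, m, p, q, s(s(k, p), op(k, p)), t(k, p, p), t(q, p, p)), t(r(r(p)), op(p, q, t(k, k, m)), op(k, m, q, r(p), r(q)))))
R1 matches:  uses r(p), r(q);  v := p, x := op(k, m, q), y := q
Every leftover argument binds to the variable; the entire application is replaced.
Result:  op(k, m, p, q, s(k, op(m, q)), s(op(k, m, p, q, s(s(k, p), op(k, p)), t(k, p, p), t(q, p, p)), t(r(r(p)), op(p, q, t(k, k, m)), op(k, m, q))))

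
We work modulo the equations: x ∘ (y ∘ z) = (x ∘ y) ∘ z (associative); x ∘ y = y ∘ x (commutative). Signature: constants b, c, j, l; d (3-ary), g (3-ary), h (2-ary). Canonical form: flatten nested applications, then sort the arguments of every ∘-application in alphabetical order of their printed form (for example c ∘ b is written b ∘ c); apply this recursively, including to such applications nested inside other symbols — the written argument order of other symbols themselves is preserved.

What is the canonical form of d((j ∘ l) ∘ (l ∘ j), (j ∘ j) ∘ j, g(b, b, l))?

Answer: d(j ∘ j ∘ l ∘ l, j ∘ j ∘ j, g(b, b, l))

Derivation:
Descend into:  (j ∘ l) ∘ (l ∘ j)
Flatten:  j ∘ l ∘ l ∘ j
Order the arguments:  j ∘ j ∘ l ∘ l
Put back:  d(j ∘ j ∘ l ∘ l, j ∘ j ∘ j, g(b, b, l))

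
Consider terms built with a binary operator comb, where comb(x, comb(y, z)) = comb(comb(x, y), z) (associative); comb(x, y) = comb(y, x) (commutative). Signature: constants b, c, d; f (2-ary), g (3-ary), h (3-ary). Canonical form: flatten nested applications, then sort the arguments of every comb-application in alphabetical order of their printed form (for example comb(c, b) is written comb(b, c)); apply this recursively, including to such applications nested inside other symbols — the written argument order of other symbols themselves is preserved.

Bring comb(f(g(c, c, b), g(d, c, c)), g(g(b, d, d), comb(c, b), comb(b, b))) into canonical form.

Inside:  g(g(b, d, d), comb(c, b), comb(b, b))  →  g(g(b, d, d), comb(b, c), comb(b, b))
Sort arguments:  comb(f(g(c, c, b), g(d, c, c)), g(g(b, d, d), comb(b, c), comb(b, b)))

Answer: comb(f(g(c, c, b), g(d, c, c)), g(g(b, d, d), comb(b, c), comb(b, b)))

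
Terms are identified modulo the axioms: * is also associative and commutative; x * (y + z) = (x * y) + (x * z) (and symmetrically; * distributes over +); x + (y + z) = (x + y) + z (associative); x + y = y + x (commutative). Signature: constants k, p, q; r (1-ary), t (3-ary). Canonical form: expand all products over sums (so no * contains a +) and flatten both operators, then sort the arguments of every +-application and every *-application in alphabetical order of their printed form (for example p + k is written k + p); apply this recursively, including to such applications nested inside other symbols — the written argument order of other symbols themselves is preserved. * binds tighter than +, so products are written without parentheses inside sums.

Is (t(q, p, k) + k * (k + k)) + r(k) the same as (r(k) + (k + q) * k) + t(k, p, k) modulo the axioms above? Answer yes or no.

Answer: no — k * k + k * k + r(k) + t(q, p, k) vs k * k + k * q + r(k) + t(k, p, k)

Derivation:
Left:  (t(q, p, k) + k * (k + k)) + r(k)
  Distribute:  t(q, p, k) + k * k + k * k + r(k)
  Sort:  k * k + k * k + r(k) + t(q, p, k)
Right:  (r(k) + (k + q) * k) + t(k, p, k)
  Expand:  r(k) + k * k + k * q + t(k, p, k)
  Sort arguments:  k * k + k * q + r(k) + t(k, p, k)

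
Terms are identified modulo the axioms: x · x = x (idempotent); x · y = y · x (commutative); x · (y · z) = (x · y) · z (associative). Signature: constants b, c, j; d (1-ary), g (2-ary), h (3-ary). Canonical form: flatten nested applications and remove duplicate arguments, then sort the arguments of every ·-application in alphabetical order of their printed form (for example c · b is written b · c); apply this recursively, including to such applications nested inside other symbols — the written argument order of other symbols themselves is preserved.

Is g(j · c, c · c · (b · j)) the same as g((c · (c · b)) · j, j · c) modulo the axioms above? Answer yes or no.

Answer: no — g(c · j, b · c · j) vs g(b · c · j, c · j)

Derivation:
Left:  g(j · c, c · c · (b · j))
  Descend into:  c · c · (b · j)
  Merge nested applications:  c · c · b · j
  Idempotence:  drop duplicate c
  Sort:  b · c · j
  Put back:  g(c · j, b · c · j)
Right:  g((c · (c · b)) · j, j · c)
  Focus inside:  (c · (c · b)) · j
  Flatten:  c · c · b · j
  Idempotence:  drop duplicate c
  Order the arguments:  b · c · j
  Put back:  g(b · c · j, c · j)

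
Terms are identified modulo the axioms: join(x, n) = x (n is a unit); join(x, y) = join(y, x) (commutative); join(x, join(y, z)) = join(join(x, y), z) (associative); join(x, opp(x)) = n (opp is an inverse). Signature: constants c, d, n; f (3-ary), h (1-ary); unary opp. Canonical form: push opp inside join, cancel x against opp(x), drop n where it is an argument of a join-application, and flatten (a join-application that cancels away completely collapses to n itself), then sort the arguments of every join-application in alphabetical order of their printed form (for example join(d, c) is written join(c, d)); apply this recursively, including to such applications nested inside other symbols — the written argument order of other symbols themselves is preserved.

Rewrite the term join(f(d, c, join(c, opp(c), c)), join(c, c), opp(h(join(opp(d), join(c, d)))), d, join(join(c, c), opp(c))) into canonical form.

Answer: join(c, c, c, d, f(d, c, c), opp(h(c)))

Derivation:
Collect:  join(f(d, c, c), c, c, c, opp(h(c)), d)
Order the arguments:  join(c, c, c, d, f(d, c, c), opp(h(c)))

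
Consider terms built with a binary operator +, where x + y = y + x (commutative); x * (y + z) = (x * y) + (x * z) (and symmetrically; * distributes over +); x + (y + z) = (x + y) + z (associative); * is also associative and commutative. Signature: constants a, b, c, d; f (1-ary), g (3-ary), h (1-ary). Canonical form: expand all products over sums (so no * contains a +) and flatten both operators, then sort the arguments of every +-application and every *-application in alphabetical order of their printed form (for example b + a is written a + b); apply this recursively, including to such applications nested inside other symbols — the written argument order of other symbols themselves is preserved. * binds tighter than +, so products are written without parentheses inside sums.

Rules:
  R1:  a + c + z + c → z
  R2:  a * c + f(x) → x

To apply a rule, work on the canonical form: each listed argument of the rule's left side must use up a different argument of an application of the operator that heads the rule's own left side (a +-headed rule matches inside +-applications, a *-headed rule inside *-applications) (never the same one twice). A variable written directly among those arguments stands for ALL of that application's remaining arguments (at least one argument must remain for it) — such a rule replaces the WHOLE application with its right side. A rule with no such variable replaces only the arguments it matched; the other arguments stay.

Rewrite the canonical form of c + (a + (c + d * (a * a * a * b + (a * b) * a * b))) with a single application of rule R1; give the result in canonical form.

Answer: a * a * a * b * d + a * a * b * b * d

Derivation:
Canonical form:  a + a * a * a * b * d + a * a * b * b * d + c + c
R1 matches:  uses a, c, c;  z := a * a * a * b * d + a * a * b * b * d
The extension variable absorbs all remaining arguments, so the whole application is rewritten.
New term:  a * a * a * b * d + a * a * b * b * d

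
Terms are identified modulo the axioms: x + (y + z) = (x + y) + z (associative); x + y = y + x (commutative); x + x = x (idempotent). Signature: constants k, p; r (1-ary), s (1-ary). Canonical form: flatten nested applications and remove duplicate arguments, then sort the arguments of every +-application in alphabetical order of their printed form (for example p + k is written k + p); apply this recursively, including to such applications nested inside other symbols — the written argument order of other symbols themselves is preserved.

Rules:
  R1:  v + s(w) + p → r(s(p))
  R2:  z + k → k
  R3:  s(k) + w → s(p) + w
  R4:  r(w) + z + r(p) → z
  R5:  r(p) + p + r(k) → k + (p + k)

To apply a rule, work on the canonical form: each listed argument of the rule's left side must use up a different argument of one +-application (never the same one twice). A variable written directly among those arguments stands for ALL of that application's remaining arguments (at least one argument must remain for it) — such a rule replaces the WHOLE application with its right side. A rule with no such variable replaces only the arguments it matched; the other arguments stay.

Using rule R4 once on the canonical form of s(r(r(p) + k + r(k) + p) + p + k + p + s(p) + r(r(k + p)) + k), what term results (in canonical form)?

Canonical form:  s(k + p + r(k + p + r(k) + r(p)) + r(r(k + p)) + s(p))
Apply R4:  consuming r(k), r(p);  w := k, z := k + p
The variable takes the whole remainder — replace the entire application.
Result:  s(k + p + r(k + p) + r(r(k + p)) + s(p))

Answer: s(k + p + r(k + p) + r(r(k + p)) + s(p))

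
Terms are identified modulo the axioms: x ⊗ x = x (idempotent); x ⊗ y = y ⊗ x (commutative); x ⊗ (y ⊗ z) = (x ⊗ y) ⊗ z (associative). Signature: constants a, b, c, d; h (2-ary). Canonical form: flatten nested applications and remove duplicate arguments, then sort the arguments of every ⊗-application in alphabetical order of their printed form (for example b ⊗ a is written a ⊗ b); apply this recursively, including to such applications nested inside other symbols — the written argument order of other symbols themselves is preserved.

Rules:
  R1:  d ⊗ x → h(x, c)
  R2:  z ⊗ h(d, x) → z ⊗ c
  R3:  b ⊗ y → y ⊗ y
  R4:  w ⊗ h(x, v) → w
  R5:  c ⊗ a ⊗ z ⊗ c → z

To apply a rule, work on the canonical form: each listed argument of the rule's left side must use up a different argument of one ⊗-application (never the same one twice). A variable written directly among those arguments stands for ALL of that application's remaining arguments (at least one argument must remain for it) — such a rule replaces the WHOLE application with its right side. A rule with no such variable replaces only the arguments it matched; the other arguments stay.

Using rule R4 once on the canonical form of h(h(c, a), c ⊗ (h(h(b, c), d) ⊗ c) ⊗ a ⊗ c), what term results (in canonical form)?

Canonical form:  h(h(c, a), a ⊗ c ⊗ h(h(b, c), d))
R4 matches:  uses h(h(b, c), d);  v := d, w := a ⊗ c, x := h(b, c)
Every leftover argument binds to the variable; the entire application is replaced.
Giving:  h(h(c, a), a ⊗ c)

Answer: h(h(c, a), a ⊗ c)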